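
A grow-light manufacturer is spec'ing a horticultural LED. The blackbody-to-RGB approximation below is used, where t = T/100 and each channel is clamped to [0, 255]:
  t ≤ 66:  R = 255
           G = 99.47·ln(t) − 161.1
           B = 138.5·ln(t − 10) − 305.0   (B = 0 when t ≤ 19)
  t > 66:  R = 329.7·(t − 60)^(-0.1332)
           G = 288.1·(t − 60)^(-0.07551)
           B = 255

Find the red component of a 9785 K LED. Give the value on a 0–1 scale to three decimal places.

0.797

t = 9785/100 = 97.85; the t > 66 branch applies.
R = 329.7·(97.85 − 60)^(-0.1332) = 329.7·37.85^(-0.1332) = 329.7·0.61631 = 203.199.
On a 0–1 scale: 203.199/255 = 0.7969 → 0.797.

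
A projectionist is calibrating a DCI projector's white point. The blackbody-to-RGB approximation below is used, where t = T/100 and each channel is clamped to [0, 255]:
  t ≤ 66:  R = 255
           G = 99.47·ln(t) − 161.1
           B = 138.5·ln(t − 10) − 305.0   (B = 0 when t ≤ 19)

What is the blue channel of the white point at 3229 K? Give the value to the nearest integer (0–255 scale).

t = 3229/100 = 32.29; the t ≤ 66 branch applies.
B = 138.5·ln(32.29 − 10) − 305.0 = 138.5·ln 22.29 − 305.0 = 138.5·3.1041 − 305.0 = 124.923.
Rounded: 125.

125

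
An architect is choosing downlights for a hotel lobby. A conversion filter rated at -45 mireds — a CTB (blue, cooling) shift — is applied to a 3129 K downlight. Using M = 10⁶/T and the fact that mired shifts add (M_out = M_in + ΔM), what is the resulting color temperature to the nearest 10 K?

M_in = 10⁶/3129 = 319.59 mireds.
M_out = 319.59 + (-45) = 274.59 mireds.
T_out = 10⁶/274.59 = 3641.8 K → 3640 K.

3640 K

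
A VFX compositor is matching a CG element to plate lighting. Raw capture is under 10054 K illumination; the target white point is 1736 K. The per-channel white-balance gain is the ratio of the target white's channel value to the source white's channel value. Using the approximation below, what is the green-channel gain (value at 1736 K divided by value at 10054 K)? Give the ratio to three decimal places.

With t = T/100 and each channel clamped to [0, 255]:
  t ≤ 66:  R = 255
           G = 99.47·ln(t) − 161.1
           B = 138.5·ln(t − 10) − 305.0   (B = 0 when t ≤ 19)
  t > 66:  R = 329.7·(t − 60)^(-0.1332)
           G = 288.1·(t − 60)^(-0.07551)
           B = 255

0.564

At 10054 K (t = 100.54):
  G = 288.1·(100.54 − 60)^(-0.07551) = 288.1·40.54^(-0.07551) = 288.1·0.75612 = 217.837.
At 1736 K (t = 17.36):
  G = 99.47·ln 17.36 − 161.1 = 99.47·2.8542 − 161.1 = 122.804.
Gain = 122.804 / 217.837 = 0.5637 → 0.564.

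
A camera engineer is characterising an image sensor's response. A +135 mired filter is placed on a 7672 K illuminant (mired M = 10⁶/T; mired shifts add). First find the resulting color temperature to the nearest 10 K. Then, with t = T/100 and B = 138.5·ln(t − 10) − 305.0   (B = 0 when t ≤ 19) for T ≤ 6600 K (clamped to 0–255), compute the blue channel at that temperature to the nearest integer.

155

M_in = 10⁶/7672 = 130.34; M_out = 130.34 + (+135) = 265.34.
T_out = 10⁶/265.34 = 3768.7 K → 3770 K; t = 37.7.
B = 138.5·ln(37.7 − 10) − 305.0 = 138.5·ln 27.7 − 305.0 = 138.5·3.3214 − 305.0 = 155.018.
Rounded: 155.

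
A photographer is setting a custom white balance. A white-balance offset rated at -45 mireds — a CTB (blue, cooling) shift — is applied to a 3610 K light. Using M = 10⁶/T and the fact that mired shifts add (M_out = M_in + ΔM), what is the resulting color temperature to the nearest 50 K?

M_in = 10⁶/3610 = 277.01 mireds.
M_out = 277.01 + (-45) = 232.01 mireds.
T_out = 10⁶/232.01 = 4310.2 K → 4300 K.

4300 K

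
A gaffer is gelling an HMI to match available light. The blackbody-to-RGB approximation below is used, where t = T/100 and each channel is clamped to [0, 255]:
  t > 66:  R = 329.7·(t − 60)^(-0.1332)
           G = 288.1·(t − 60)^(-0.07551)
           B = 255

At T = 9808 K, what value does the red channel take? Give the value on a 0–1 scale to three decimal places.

0.796

t = 9808/100 = 98.08; the t > 66 branch applies.
R = 329.7·(98.08 − 60)^(-0.1332) = 329.7·38.08^(-0.1332) = 329.7·0.61582 = 203.035.
On a 0–1 scale: 203.035/255 = 0.7962 → 0.796.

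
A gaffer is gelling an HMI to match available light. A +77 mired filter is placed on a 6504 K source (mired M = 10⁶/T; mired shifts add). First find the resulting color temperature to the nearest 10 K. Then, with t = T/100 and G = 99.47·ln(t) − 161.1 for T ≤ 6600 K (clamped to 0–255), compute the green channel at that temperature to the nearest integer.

M_in = 10⁶/6504 = 153.75; M_out = 153.75 + (+77) = 230.75.
T_out = 10⁶/230.75 = 4333.7 K → 4330 K; t = 43.3.
G = 99.47·ln 43.3 − 161.1 = 99.47·3.7682 − 161.1 = 213.718.
Rounded: 214.

214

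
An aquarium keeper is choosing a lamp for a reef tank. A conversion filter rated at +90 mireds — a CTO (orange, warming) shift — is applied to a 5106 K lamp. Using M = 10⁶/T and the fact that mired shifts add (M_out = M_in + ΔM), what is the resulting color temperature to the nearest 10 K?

3500 K

M_in = 10⁶/5106 = 195.85 mireds.
M_out = 195.85 + (+90) = 285.85 mireds.
T_out = 10⁶/285.85 = 3498.4 K → 3500 K.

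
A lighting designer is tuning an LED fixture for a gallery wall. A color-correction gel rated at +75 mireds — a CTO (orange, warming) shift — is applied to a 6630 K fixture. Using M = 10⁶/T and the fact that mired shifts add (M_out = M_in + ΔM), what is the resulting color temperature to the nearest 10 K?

4430 K

M_in = 10⁶/6630 = 150.83 mireds.
M_out = 150.83 + (+75) = 225.83 mireds.
T_out = 10⁶/225.83 = 4428.1 K → 4430 K.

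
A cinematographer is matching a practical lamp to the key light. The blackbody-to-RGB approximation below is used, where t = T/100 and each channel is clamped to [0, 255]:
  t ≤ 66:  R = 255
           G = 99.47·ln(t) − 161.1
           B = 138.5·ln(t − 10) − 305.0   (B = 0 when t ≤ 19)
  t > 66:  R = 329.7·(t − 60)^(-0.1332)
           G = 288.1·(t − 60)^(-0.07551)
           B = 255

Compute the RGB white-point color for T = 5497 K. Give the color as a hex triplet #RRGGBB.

#FFEDDE

t = 5497/100 = 54.97; the t ≤ 66 branch applies.
R = 255 by definition for t ≤ 66.
G = 99.47·ln 54.97 − 161.1 = 99.47·4.0068 − 161.1 = 237.455.
B = 138.5·ln(54.97 − 10) − 305.0 = 138.5·ln 44.97 − 305.0 = 138.5·3.8060 − 305.0 = 222.130.
Rounded: (255, 237, 222).
In hex: #FFEDDE.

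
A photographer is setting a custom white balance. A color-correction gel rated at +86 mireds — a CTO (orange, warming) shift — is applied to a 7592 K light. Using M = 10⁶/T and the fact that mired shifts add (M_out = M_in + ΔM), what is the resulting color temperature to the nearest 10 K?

4590 K

M_in = 10⁶/7592 = 131.72 mireds.
M_out = 131.72 + (+86) = 217.72 mireds.
T_out = 10⁶/217.72 = 4593.1 K → 4590 K.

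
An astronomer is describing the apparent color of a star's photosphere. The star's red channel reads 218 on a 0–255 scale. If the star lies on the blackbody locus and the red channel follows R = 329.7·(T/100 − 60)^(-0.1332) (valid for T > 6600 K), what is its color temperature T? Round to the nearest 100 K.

8200 K

(t − 60)^(-0.1332) = 218/329.7 = 0.66121.
t − 60 = 0.66121^(1/-0.1332) = 0.66121^(-7.508) = 22.326, so t = 82.326.
T = 100·t = 8233 K → 8200 K to the nearest 100 K.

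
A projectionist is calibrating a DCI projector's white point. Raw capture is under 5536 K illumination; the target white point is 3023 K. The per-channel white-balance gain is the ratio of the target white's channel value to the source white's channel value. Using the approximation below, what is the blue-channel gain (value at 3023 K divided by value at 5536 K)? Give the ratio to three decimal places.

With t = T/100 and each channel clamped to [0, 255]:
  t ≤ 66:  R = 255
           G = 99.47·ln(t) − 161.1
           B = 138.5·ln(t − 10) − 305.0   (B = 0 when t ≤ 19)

At 5536 K (t = 55.36):
  B = 138.5·ln(55.36 − 10) − 305.0 = 138.5·ln 45.36 − 305.0 = 138.5·3.8146 − 305.0 = 223.326.
At 3023 K (t = 30.23):
  B = 138.5·ln(30.23 − 10) − 305.0 = 138.5·ln 20.23 − 305.0 = 138.5·3.0072 − 305.0 = 111.493.
Gain = 111.493 / 223.326 = 0.4992 → 0.499.

0.499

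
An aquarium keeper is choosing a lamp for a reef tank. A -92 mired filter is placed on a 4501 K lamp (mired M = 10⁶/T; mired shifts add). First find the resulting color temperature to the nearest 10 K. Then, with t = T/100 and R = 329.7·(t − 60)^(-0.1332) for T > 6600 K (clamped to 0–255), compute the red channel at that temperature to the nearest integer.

M_in = 10⁶/4501 = 222.17; M_out = 222.17 + (-92) = 130.17.
T_out = 10⁶/130.17 = 7682.1 K → 7680 K; t = 76.8.
R = 329.7·(76.8 − 60)^(-0.1332) = 329.7·16.8^(-0.1332) = 329.7·0.68673 = 226.416.
Rounded: 226.

226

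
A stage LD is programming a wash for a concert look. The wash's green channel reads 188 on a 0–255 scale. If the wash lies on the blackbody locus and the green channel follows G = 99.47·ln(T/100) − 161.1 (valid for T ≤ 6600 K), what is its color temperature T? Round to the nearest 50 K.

3350 K

ln t = (188 + 161.1) / 99.47 = 3.5096.
t = e^3.5096 = 33.435.
T = 100·t = 3343 K → 3350 K to the nearest 50 K.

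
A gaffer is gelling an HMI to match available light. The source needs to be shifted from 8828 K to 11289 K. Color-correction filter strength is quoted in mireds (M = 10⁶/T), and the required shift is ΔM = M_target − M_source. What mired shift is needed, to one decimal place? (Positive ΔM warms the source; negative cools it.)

-24.7 mireds

M_source = 10⁶/8828 = 113.276; M_target = 10⁶/11289 = 88.582.
ΔM = 88.582 − 113.276 = -24.694 → -24.7 mireds, a cooling shift.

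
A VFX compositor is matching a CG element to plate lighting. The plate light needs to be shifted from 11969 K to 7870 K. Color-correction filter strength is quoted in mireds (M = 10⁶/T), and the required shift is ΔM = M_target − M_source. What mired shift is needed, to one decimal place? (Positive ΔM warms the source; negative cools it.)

M_source = 10⁶/11969 = 83.549; M_target = 10⁶/7870 = 127.065.
ΔM = 127.065 − 83.549 = 43.516 → +43.5 mireds, a warming shift.

+43.5 mireds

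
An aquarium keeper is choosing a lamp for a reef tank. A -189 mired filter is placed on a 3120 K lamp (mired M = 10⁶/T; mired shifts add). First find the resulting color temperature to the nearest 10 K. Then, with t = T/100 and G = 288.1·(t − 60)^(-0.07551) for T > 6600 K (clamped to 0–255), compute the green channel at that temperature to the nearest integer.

234

M_in = 10⁶/3120 = 320.51; M_out = 320.51 + (-189) = 131.51.
T_out = 10⁶/131.51 = 7603.8 K → 7600 K; t = 76.
G = 288.1·(76 − 60)^(-0.07551) = 288.1·16^(-0.07551) = 288.1·0.81110 = 233.679.
Rounded: 234.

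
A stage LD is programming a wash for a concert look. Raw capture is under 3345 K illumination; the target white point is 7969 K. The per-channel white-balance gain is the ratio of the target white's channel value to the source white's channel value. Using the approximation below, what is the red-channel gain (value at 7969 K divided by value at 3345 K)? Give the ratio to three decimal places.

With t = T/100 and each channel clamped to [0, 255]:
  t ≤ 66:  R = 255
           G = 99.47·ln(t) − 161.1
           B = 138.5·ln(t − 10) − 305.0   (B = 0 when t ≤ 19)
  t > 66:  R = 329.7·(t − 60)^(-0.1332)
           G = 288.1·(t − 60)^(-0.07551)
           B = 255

At 3345 K (t = 33.45):
  R = 255 by definition for t ≤ 66.
At 7969 K (t = 79.69):
  R = 329.7·(79.69 − 60)^(-0.1332) = 329.7·19.69^(-0.1332) = 329.7·0.67237 = 221.679.
Gain = 221.679 / 255.000 = 0.8693 → 0.869.

0.869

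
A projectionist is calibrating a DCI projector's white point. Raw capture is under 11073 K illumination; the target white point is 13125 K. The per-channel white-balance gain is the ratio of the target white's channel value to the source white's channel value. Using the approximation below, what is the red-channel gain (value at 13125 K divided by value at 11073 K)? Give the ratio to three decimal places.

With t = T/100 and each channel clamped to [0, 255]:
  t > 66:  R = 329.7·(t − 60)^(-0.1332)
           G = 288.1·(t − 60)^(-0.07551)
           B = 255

At 11073 K (t = 110.73):
  R = 329.7·(110.73 − 60)^(-0.1332) = 329.7·50.73^(-0.1332) = 329.7·0.59273 = 195.424.
At 13125 K (t = 131.25):
  R = 329.7·(131.25 − 60)^(-0.1332) = 329.7·71.25^(-0.1332) = 329.7·0.56651 = 186.779.
Gain = 186.779 / 195.424 = 0.9558 → 0.956.

0.956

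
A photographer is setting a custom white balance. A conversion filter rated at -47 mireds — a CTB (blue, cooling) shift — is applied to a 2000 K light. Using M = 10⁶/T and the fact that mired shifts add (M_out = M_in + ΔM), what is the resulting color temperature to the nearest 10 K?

2210 K

M_in = 10⁶/2000 = 500.00 mireds.
M_out = 500.00 + (-47) = 453.00 mireds.
T_out = 10⁶/453.00 = 2207.5 K → 2210 K.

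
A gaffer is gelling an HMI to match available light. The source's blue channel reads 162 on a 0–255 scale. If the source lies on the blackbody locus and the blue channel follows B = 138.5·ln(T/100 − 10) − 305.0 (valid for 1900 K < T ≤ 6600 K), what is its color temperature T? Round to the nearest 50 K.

3900 K

ln(t − 10) = (162 + 305.0) / 138.5 = 3.3718.
t − 10 = e^3.3718 = 29.132, so t = 39.132.
T = 100·t = 3913 K → 3900 K to the nearest 50 K.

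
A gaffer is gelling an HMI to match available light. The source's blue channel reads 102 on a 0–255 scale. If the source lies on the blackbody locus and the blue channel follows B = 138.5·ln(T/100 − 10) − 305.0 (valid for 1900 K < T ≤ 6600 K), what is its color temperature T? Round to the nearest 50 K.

ln(t − 10) = (102 + 305.0) / 138.5 = 2.9386.
t − 10 = e^2.9386 = 18.890, so t = 28.890.
T = 100·t = 2889 K → 2900 K to the nearest 50 K.

2900 K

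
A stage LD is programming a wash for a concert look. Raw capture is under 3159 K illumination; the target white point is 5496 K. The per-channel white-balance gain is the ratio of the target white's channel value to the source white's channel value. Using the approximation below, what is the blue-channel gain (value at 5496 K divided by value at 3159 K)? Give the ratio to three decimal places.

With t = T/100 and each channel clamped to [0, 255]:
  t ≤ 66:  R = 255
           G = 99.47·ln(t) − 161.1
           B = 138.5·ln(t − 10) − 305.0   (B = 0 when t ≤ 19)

1.843

At 3159 K (t = 31.59):
  B = 138.5·ln(31.59 − 10) − 305.0 = 138.5·ln 21.59 − 305.0 = 138.5·3.0722 − 305.0 = 120.504.
At 5496 K (t = 54.96):
  B = 138.5·ln(54.96 − 10) − 305.0 = 138.5·ln 44.96 − 305.0 = 138.5·3.8058 − 305.0 = 222.100.
Gain = 222.100 / 120.504 = 1.8431 → 1.843.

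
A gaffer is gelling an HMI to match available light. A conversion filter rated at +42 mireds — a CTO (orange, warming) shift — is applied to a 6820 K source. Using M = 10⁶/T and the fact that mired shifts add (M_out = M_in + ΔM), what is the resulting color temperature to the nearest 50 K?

M_in = 10⁶/6820 = 146.63 mireds.
M_out = 146.63 + (+42) = 188.63 mireds.
T_out = 10⁶/188.63 = 5301.5 K → 5300 K.

5300 K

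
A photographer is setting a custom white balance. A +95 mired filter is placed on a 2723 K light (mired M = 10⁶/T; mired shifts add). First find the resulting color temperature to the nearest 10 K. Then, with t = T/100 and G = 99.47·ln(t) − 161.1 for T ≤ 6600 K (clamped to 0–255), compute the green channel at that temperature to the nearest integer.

M_in = 10⁶/2723 = 367.24; M_out = 367.24 + (+95) = 462.24.
T_out = 10⁶/462.24 = 2163.4 K → 2160 K; t = 21.6.
G = 99.47·ln 21.6 − 161.1 = 99.47·3.0727 − 161.1 = 144.541.
Rounded: 145.

145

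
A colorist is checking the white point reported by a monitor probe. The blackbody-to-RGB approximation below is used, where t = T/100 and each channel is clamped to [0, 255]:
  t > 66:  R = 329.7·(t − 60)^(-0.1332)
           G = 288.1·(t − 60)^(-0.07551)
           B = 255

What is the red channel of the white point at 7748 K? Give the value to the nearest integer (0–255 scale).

t = 7748/100 = 77.48; the t > 66 branch applies.
R = 329.7·(77.48 − 60)^(-0.1332) = 329.7·17.48^(-0.1332) = 329.7·0.68311 = 225.223.
Rounded: 225.

225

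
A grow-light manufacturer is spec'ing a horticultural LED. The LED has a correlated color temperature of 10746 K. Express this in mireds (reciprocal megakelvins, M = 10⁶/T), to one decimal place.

93.1 mireds

M = 10⁶ / 10746 = 93.058 → 93.1 mireds.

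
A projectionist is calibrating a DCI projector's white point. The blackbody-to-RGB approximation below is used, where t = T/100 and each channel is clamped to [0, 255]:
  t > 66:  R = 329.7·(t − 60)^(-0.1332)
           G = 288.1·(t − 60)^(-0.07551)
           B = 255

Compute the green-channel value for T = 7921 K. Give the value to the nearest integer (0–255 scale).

230

t = 7921/100 = 79.21; the t > 66 branch applies.
G = 288.1·(79.21 − 60)^(-0.07551) = 288.1·19.21^(-0.07551) = 288.1·0.79998 = 230.475.
Rounded: 230.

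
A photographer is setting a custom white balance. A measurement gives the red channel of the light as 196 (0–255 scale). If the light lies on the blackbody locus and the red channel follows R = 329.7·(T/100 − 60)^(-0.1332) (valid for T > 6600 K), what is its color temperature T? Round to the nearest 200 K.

11000 K

(t − 60)^(-0.1332) = 196/329.7 = 0.59448.
t − 60 = 0.59448^(1/-0.1332) = 0.59448^(-7.508) = 49.621, so t = 109.621.
T = 100·t = 10962 K → 11000 K to the nearest 200 K.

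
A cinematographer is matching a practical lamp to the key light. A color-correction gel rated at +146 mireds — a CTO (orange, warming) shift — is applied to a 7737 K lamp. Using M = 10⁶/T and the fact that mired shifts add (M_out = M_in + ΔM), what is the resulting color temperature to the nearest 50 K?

M_in = 10⁶/7737 = 129.25 mireds.
M_out = 129.25 + (+146) = 275.25 mireds.
T_out = 10⁶/275.25 = 3633.1 K → 3650 K.

3650 K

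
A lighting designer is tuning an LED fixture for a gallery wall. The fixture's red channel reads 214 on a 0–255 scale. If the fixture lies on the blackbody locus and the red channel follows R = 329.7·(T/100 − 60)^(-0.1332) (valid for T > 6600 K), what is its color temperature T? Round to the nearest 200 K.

(t − 60)^(-0.1332) = 214/329.7 = 0.64907.
t − 60 = 0.64907^(1/-0.1332) = 0.64907^(-7.508) = 25.657, so t = 85.657.
T = 100·t = 8566 K → 8600 K to the nearest 200 K.

8600 K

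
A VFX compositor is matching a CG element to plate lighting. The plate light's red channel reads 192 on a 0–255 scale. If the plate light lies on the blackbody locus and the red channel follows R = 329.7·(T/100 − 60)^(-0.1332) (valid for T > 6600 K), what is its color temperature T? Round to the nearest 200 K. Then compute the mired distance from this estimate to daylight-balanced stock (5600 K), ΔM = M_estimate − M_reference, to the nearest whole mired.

-94 mireds

(t − 60)^(-0.1332) = 192/329.7 = 0.58235.
t − 60 = 0.58235^(1/-0.1332) = 0.58235^(-7.508) = 57.929, so t = 117.929.
T = 100·t = 11793 K → 11800 K to the nearest 200 K.
M_estimate = 10⁶/11800 = 84.75; M_reference = 10⁶/5600 = 178.57.
ΔM = 84.75 − 178.57 = -93.83 → -94 mireds.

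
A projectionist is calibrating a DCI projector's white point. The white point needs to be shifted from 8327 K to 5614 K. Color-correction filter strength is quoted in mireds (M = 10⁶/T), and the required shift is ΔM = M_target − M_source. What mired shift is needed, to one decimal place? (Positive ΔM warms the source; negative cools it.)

M_source = 10⁶/8327 = 120.091; M_target = 10⁶/5614 = 178.126.
ΔM = 178.126 − 120.091 = 58.035 → +58.0 mireds, a warming shift.

+58.0 mireds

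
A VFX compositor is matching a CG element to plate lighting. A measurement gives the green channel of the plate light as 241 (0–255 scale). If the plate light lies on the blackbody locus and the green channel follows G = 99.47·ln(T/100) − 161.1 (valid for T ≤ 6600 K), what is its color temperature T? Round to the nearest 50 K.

5700 K

ln t = (241 + 161.1) / 99.47 = 4.0424.
t = e^4.0424 = 56.964.
T = 100·t = 5696 K → 5700 K to the nearest 50 K.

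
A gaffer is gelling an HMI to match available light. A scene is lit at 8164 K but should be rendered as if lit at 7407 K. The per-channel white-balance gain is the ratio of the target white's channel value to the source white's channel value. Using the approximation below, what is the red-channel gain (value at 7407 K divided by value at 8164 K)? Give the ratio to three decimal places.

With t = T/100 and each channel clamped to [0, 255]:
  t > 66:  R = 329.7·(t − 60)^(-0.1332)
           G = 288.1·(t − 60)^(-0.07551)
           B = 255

1.059

At 8164 K (t = 81.64):
  R = 329.7·(81.64 − 60)^(-0.1332) = 329.7·21.64^(-0.1332) = 329.7·0.66396 = 218.909.
At 7407 K (t = 74.07):
  R = 329.7·(74.07 − 60)^(-0.1332) = 329.7·14.07^(-0.1332) = 329.7·0.70315 = 231.828.
Gain = 231.828 / 218.909 = 1.0590 → 1.059.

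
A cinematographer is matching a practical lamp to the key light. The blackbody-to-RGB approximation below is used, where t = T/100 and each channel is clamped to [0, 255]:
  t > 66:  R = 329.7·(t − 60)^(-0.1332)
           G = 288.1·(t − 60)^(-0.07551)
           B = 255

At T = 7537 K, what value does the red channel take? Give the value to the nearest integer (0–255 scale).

229

t = 7537/100 = 75.37; the t > 66 branch applies.
R = 329.7·(75.37 − 60)^(-0.1332) = 329.7·15.37^(-0.1332) = 329.7·0.69492 = 229.115.
Rounded: 229.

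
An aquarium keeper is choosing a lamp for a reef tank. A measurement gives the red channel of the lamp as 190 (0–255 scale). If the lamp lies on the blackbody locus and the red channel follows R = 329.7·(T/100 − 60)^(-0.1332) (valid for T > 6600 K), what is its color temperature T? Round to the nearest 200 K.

12200 K

(t − 60)^(-0.1332) = 190/329.7 = 0.57628.
t − 60 = 0.57628^(1/-0.1332) = 0.57628^(-7.508) = 62.667, so t = 122.667.
T = 100·t = 12267 K → 12200 K to the nearest 200 K.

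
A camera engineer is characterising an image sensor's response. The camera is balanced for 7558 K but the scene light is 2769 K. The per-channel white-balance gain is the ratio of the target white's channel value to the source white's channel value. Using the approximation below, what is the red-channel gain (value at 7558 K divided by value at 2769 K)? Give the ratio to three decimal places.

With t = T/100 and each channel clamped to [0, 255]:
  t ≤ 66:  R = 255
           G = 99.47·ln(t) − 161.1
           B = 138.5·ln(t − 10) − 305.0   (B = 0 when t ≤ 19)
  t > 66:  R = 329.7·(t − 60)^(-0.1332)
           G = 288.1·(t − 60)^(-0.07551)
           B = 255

0.897

At 2769 K (t = 27.69):
  R = 255 by definition for t ≤ 66.
At 7558 K (t = 75.58):
  R = 329.7·(75.58 − 60)^(-0.1332) = 329.7·15.58^(-0.1332) = 329.7·0.69367 = 228.701.
Gain = 228.701 / 255.000 = 0.8969 → 0.897.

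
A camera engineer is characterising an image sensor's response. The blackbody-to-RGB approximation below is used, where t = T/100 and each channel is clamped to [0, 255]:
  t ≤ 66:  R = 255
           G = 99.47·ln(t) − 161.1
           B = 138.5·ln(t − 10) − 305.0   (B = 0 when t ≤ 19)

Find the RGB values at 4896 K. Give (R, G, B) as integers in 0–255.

(255, 226, 202)

t = 4896/100 = 48.96; the t ≤ 66 branch applies.
R = 255 by definition for t ≤ 66.
G = 99.47·ln 48.96 − 161.1 = 99.47·3.8910 − 161.1 = 225.938.
B = 138.5·ln(48.96 − 10) − 305.0 = 138.5·ln 38.96 − 305.0 = 138.5·3.6625 − 305.0 = 202.261.
Rounded: (255, 226, 202).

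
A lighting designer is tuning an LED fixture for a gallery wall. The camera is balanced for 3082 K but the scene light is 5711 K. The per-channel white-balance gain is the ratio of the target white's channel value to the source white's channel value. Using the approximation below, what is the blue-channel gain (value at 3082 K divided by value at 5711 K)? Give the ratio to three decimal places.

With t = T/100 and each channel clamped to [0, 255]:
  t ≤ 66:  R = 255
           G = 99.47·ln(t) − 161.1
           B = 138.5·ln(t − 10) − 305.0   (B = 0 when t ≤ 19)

At 5711 K (t = 57.11):
  B = 138.5·ln(57.11 − 10) − 305.0 = 138.5·ln 47.11 − 305.0 = 138.5·3.8525 − 305.0 = 228.569.
At 3082 K (t = 30.82):
  B = 138.5·ln(30.82 − 10) − 305.0 = 138.5·ln 20.82 − 305.0 = 138.5·3.0359 − 305.0 = 115.474.
Gain = 115.474 / 228.569 = 0.5052 → 0.505.

0.505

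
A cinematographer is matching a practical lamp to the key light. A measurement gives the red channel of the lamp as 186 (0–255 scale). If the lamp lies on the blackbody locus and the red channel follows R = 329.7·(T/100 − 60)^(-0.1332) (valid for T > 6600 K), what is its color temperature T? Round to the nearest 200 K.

(t − 60)^(-0.1332) = 186/329.7 = 0.56415.
t − 60 = 0.56415^(1/-0.1332) = 0.56415^(-7.508) = 73.521, so t = 133.521.
T = 100·t = 13352 K → 13400 K to the nearest 200 K.

13400 K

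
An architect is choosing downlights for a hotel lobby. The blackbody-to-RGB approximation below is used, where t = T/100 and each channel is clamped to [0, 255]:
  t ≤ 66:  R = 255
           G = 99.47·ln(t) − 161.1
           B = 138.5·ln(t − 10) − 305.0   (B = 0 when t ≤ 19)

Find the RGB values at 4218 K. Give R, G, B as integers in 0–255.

t = 4218/100 = 42.18; the t ≤ 66 branch applies.
R = 255 by definition for t ≤ 66.
G = 99.47·ln 42.18 − 161.1 = 99.47·3.7419 − 161.1 = 211.111.
B = 138.5·ln(42.18 − 10) − 305.0 = 138.5·ln 32.18 − 305.0 = 138.5·3.4713 − 305.0 = 175.781.
Rounded: (255, 211, 176).

R=255, G=211, B=176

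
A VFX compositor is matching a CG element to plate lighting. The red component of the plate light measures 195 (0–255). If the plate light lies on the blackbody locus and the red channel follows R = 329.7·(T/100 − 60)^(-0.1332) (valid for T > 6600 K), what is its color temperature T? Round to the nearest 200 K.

11200 K

(t − 60)^(-0.1332) = 195/329.7 = 0.59145.
t − 60 = 0.59145^(1/-0.1332) = 0.59145^(-7.508) = 51.564, so t = 111.564.
T = 100·t = 11156 K → 11200 K to the nearest 200 K.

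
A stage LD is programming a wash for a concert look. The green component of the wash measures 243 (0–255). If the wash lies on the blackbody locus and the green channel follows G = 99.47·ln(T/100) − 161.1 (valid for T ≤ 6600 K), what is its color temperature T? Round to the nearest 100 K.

5800 K

ln t = (243 + 161.1) / 99.47 = 4.0625.
t = e^4.0625 = 58.121.
T = 100·t = 5812 K → 5800 K to the nearest 100 K.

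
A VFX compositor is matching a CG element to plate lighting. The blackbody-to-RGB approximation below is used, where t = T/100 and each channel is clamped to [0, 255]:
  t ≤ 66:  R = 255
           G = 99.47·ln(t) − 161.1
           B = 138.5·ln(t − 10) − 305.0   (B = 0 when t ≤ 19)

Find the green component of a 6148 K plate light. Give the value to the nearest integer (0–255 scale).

249

t = 6148/100 = 61.48; the t ≤ 66 branch applies.
G = 99.47·ln 61.48 − 161.1 = 99.47·4.1187 − 161.1 = 248.588.
Rounded: 249.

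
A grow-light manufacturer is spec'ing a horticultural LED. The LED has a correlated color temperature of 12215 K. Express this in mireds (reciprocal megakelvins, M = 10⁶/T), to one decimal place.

M = 10⁶ / 12215 = 81.867 → 81.9 mireds.

81.9 mireds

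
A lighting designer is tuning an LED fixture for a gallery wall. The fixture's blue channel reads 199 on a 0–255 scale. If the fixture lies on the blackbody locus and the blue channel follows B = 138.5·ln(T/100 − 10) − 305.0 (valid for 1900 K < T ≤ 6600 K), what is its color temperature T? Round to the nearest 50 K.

4800 K

ln(t − 10) = (199 + 305.0) / 138.5 = 3.6390.
t − 10 = e^3.6390 = 38.053, so t = 48.053.
T = 100·t = 4805 K → 4800 K to the nearest 50 K.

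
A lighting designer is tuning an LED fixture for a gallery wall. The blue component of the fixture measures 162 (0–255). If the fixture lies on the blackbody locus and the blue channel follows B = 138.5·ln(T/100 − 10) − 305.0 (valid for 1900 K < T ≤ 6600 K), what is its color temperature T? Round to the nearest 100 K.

ln(t − 10) = (162 + 305.0) / 138.5 = 3.3718.
t − 10 = e^3.3718 = 29.132, so t = 39.132.
T = 100·t = 3913 K → 3900 K to the nearest 100 K.

3900 K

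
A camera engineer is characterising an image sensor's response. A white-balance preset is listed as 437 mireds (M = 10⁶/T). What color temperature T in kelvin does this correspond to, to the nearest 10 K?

T = 10⁶ / 437 = 2288.33 K → 2290 K.

2290 K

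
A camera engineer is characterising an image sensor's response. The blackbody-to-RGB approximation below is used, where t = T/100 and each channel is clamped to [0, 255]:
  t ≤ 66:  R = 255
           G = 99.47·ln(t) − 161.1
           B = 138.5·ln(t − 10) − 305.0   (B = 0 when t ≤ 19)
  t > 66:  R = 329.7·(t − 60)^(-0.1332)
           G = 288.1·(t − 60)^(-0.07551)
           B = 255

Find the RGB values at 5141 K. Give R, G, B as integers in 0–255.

t = 5141/100 = 51.41; the t ≤ 66 branch applies.
R = 255 by definition for t ≤ 66.
G = 99.47·ln 51.41 − 161.1 = 99.47·3.9398 − 161.1 = 230.795.
B = 138.5·ln(51.41 − 10) − 305.0 = 138.5·ln 41.41 − 305.0 = 138.5·3.7235 − 305.0 = 210.708.
Rounded: (255, 231, 211).

R=255, G=231, B=211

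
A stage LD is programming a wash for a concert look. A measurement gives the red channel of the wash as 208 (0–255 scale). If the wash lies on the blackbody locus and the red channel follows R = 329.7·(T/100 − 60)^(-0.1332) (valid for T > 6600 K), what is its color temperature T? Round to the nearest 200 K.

9200 K

(t − 60)^(-0.1332) = 208/329.7 = 0.63088.
t − 60 = 0.63088^(1/-0.1332) = 0.63088^(-7.508) = 31.763, so t = 91.763.
T = 100·t = 9176 K → 9200 K to the nearest 200 K.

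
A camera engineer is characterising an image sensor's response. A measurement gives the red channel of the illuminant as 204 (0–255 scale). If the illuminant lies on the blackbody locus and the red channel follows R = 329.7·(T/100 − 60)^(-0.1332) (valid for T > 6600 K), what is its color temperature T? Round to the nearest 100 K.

9700 K

(t − 60)^(-0.1332) = 204/329.7 = 0.61874.
t − 60 = 0.61874^(1/-0.1332) = 0.61874^(-7.508) = 36.748, so t = 96.748.
T = 100·t = 9675 K → 9700 K to the nearest 100 K.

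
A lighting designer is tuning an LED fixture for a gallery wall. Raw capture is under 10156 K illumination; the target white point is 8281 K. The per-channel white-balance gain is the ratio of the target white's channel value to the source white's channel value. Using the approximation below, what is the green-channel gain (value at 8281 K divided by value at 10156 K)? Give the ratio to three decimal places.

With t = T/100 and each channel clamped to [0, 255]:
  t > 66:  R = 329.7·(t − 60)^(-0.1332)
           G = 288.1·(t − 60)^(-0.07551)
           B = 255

At 10156 K (t = 101.56):
  G = 288.1·(101.56 − 60)^(-0.07551) = 288.1·41.56^(-0.07551) = 288.1·0.75470 = 217.429.
At 8281 K (t = 82.81):
  G = 288.1·(82.81 − 60)^(-0.07551) = 288.1·22.81^(-0.07551) = 288.1·0.78967 = 227.505.
Gain = 227.505 / 217.429 = 1.0463 → 1.046.

1.046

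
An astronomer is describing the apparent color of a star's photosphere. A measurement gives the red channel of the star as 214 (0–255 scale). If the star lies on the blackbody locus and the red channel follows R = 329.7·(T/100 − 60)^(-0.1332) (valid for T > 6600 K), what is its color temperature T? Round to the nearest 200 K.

8600 K

(t − 60)^(-0.1332) = 214/329.7 = 0.64907.
t − 60 = 0.64907^(1/-0.1332) = 0.64907^(-7.508) = 25.657, so t = 85.657.
T = 100·t = 8566 K → 8600 K to the nearest 200 K.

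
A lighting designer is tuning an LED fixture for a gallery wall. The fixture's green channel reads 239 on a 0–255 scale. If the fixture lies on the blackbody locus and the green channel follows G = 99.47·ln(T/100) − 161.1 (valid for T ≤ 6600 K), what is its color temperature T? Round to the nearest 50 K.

ln t = (239 + 161.1) / 99.47 = 4.0223.
t = e^4.0223 = 55.830.
T = 100·t = 5583 K → 5600 K to the nearest 50 K.

5600 K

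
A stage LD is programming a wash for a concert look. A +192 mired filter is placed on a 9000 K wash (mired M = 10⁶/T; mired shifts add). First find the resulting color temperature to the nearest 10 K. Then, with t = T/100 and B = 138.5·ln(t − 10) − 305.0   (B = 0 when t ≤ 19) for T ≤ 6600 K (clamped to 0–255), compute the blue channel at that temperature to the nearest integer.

129

M_in = 10⁶/9000 = 111.11; M_out = 111.11 + (+192) = 303.11.
T_out = 10⁶/303.11 = 3299.1 K → 3300 K; t = 33.
B = 138.5·ln(33 − 10) − 305.0 = 138.5·ln 23 − 305.0 = 138.5·3.1355 − 305.0 = 129.266.
Rounded: 129.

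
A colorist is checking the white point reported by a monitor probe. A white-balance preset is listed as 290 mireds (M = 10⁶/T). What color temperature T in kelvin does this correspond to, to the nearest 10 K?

T = 10⁶ / 290 = 3448.28 K → 3450 K.

3450 K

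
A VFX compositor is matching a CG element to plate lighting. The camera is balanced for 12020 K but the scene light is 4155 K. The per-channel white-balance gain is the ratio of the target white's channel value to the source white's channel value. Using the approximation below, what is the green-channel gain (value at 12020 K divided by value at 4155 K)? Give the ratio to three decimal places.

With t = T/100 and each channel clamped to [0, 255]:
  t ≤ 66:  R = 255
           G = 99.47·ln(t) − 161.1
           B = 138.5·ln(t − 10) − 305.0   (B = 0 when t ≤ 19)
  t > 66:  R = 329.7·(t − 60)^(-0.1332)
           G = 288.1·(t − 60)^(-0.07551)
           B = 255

At 4155 K (t = 41.55):
  G = 99.47·ln 41.55 − 161.1 = 99.47·3.7269 − 161.1 = 209.614.
At 12020 K (t = 120.2):
  G = 288.1·(120.2 − 60)^(-0.07551) = 288.1·60.2^(-0.07551) = 288.1·0.73388 = 211.430.
Gain = 211.430 / 209.614 = 1.0087 → 1.009.

1.009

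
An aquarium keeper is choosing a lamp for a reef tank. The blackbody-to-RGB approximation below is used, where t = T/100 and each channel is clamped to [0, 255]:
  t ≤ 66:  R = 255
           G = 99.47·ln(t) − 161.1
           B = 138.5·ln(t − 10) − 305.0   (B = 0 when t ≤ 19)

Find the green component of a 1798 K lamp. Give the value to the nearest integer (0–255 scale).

126

t = 1798/100 = 17.98; the t ≤ 66 branch applies.
G = 99.47·ln 17.98 − 161.1 = 99.47·2.8893 − 161.1 = 126.295.
Rounded: 126.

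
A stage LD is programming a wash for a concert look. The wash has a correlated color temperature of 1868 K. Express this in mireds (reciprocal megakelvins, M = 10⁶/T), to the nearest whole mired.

M = 10⁶ / 1868 = 535.332 → 535 mireds.

535 mireds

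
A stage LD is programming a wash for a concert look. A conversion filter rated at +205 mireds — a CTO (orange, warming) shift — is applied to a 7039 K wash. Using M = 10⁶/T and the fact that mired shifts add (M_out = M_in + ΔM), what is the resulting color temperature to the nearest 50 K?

M_in = 10⁶/7039 = 142.07 mireds.
M_out = 142.07 + (+205) = 347.07 mireds.
T_out = 10⁶/347.07 = 2881.3 K → 2900 K.

2900 K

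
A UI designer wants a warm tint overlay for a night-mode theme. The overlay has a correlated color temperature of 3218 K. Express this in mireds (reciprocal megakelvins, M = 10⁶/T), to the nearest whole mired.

M = 10⁶ / 3218 = 310.752 → 311 mireds.

311 mireds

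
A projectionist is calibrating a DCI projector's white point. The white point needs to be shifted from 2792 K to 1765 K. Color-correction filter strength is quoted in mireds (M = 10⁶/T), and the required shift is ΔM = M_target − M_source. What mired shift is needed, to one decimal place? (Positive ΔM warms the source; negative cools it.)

M_source = 10⁶/2792 = 358.166; M_target = 10⁶/1765 = 566.572.
ΔM = 566.572 − 358.166 = 208.406 → +208.4 mireds, a warming shift.

+208.4 mireds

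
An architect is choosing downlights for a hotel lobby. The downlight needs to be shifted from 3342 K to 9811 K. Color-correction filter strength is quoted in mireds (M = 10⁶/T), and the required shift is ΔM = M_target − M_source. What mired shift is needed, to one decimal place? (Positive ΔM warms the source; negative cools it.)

M_source = 10⁶/3342 = 299.222; M_target = 10⁶/9811 = 101.926.
ΔM = 101.926 − 299.222 = -197.296 → -197.3 mireds, a cooling shift.

-197.3 mireds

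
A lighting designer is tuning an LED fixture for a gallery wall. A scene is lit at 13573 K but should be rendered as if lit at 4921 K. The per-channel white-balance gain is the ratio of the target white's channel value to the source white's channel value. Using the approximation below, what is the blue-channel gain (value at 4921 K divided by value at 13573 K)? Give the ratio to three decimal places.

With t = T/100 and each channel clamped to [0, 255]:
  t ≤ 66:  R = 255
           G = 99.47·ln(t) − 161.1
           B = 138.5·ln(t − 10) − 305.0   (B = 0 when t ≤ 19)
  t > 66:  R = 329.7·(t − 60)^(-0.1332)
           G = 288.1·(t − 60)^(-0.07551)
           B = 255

0.797

At 13573 K (t = 135.73):
  B = 255 by definition for t > 66.
At 4921 K (t = 49.21):
  B = 138.5·ln(49.21 − 10) − 305.0 = 138.5·ln 39.21 − 305.0 = 138.5·3.6689 − 305.0 = 203.147.
Gain = 203.147 / 255.000 = 0.7967 → 0.797.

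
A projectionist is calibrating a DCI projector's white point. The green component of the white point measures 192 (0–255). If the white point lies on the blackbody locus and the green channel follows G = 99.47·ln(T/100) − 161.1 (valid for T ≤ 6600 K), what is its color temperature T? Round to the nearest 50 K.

ln t = (192 + 161.1) / 99.47 = 3.5498.
t = e^3.5498 = 34.807.
T = 100·t = 3481 K → 3500 K to the nearest 50 K.

3500 K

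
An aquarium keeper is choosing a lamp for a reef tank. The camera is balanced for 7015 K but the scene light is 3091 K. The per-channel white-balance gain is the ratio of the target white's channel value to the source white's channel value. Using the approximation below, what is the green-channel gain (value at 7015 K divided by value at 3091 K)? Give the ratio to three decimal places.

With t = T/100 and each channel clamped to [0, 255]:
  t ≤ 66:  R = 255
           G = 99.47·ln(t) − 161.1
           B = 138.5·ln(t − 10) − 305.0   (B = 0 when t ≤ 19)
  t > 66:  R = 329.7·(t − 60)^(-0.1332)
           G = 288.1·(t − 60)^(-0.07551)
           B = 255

1.342

At 3091 K (t = 30.91):
  G = 99.47·ln 30.91 − 161.1 = 99.47·3.4311 − 161.1 = 180.190.
At 7015 K (t = 70.15):
  G = 288.1·(70.15 − 60)^(-0.07551) = 288.1·10.15^(-0.07551) = 288.1·0.83946 = 241.849.
Gain = 241.849 / 180.190 = 1.3422 → 1.342.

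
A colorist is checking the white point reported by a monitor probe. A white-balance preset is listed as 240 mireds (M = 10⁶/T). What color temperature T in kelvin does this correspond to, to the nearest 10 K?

4170 K

T = 10⁶ / 240 = 4166.67 K → 4170 K.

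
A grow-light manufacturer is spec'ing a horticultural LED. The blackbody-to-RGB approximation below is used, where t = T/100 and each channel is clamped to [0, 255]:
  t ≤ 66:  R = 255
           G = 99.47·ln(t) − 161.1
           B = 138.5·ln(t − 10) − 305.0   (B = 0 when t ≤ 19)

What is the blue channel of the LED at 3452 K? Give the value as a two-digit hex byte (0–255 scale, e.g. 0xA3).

0x8A

t = 3452/100 = 34.52; the t ≤ 66 branch applies.
B = 138.5·ln(34.52 − 10) − 305.0 = 138.5·ln 24.52 − 305.0 = 138.5·3.1995 − 305.0 = 138.129.
Rounded: 138; in hex, 0x8A.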